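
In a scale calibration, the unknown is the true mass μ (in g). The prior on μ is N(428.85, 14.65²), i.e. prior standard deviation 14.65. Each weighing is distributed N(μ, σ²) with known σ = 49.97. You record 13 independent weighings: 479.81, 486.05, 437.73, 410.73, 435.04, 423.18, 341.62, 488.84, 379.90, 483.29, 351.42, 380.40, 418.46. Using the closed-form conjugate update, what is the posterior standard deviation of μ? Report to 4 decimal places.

10.0679

For Normal data with known variance σ², a Normal(μ₀, σ₀²) prior on μ is conjugate. Posterior precision = 1/σ₀² + n/σ²; posterior mean is the precision-weighted average of μ₀ and x̄.
σ₀² = 14.65² = 214.6225, σ² = 49.97² = 2497.0009; σ² + n·σ₀² = 2497.0009 + 13·214.6225 = 5287.0934.
Posterior precision = 1/σ₀² + n/σ² = 1/214.6225 + 13/2497.0009 = (σ² + n·σ₀²)/(σ₀²σ²) = 5287.0934/(214.6225·2497.0009); posterior variance σₙ² = σ₀²σ²/(σ² + n·σ₀²) = 214.6225·2497.0009/5287.0934 = 101.362419.
Posterior SD = √σₙ² = √(214.6225·2497.0009/5287.0934) = 10.0679.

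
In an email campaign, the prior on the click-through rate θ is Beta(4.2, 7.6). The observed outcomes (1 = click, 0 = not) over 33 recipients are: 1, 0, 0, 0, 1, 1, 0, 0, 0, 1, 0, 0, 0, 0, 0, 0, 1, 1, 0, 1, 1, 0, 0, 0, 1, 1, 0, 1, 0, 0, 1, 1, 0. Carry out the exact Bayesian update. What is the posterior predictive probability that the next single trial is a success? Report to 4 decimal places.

0.3839

The Beta prior is conjugate to a Binomial/Bernoulli likelihood; the update adds successes to α and failures to β.
Posterior: Beta(α+k, β+n−k) = Beta(4.2+13, 7.6+20) = Beta(17.2, 27.6).
For a single future Bernoulli trial, P(success | data) = α/(α+β) = 0.3839.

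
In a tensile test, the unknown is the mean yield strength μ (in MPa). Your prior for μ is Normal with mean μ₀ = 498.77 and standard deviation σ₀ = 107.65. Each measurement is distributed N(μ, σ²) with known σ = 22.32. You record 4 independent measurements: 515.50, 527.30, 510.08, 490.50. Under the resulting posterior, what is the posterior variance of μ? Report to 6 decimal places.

123.221301

For Normal data with known variance σ², a Normal(μ₀, σ₀²) prior on μ is conjugate. Posterior precision = 1/σ₀² + n/σ²; posterior mean is the precision-weighted average of μ₀ and x̄.
σ₀² = 107.65² = 11588.5225, σ² = 22.32² = 498.1824; σ² + n·σ₀² = 498.1824 + 4·11588.5225 = 46852.2724.
Posterior precision = 1/σ₀² + n/σ² = 1/11588.5225 + 4/498.1824 = (σ² + n·σ₀²)/(σ₀²σ²) = 46852.2724/(11588.5225·498.1824); posterior variance σₙ² = σ₀²σ²/(σ² + n·σ₀²) = 11588.5225·498.1824/46852.2724 = 123.221301.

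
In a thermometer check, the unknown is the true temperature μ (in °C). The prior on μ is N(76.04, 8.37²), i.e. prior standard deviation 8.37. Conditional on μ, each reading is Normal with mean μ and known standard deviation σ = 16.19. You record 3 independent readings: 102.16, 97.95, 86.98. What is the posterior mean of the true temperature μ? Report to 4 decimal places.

84.7873

For Normal data with known variance σ², a Normal(μ₀, σ₀²) prior on μ is conjugate. Posterior precision = 1/σ₀² + n/σ²; posterior mean is the precision-weighted average of μ₀ and x̄.
Σxᵢ = 102.16 + 97.95 + 86.98 = 287.09, so n·x̄ = 287.09.
σ₀² = 8.37² = 70.0569, σ² = 16.19² = 262.1161; σ² + n·σ₀² = 262.1161 + 3·70.0569 = 472.2868.
Posterior mean = (μ₀/σ₀² + n·x̄/σ²)/(1/σ₀² + n/σ²) = (σ²·μ₀ + σ₀²·n·x̄)/(σ² + n·σ₀²) = (262.1161·76.04 + 70.0569·287.09)/472.2868 = 40043.943665/472.2868 = 84.7873.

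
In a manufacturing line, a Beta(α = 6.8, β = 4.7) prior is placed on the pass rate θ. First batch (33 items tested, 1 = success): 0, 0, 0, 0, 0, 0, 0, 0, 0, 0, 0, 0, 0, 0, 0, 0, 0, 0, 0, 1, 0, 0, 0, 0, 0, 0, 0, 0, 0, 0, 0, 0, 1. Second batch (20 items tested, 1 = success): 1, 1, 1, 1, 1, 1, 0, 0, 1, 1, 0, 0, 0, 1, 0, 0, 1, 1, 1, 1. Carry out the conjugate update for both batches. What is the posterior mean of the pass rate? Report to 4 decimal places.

The Beta prior is conjugate to a Binomial/Bernoulli likelihood; the update adds successes to α and failures to β.
After batch 1: Beta(6.8+2, 4.7+31) = Beta(8.8, 35.7).
After batch 2: Beta(8.8+13, 35.7+7) = Beta(21.8, 42.7).
Posterior mean = α/(α+β) = 21.8/64.5 = 0.3380.

0.3380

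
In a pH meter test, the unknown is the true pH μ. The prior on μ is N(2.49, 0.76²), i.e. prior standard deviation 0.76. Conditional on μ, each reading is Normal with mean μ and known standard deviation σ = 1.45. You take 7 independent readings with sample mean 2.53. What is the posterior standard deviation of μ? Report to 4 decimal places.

0.4445

For Normal data with known variance σ², a Normal(μ₀, σ₀²) prior on μ is conjugate. Posterior precision = 1/σ₀² + n/σ²; posterior mean is the precision-weighted average of μ₀ and x̄.
σ₀² = 0.76² = 0.5776, σ² = 1.45² = 2.1025; σ² + n·σ₀² = 2.1025 + 7·0.5776 = 6.1457.
Posterior precision = 1/σ₀² + n/σ² = 1/0.5776 + 7/2.1025 = (σ² + n·σ₀²)/(σ₀²σ²) = 6.1457/(0.5776·2.1025); posterior variance σₙ² = σ₀²σ²/(σ² + n·σ₀²) = 0.5776·2.1025/6.1457 = 0.197602.
Posterior SD = √σₙ² = √(0.5776·2.1025/6.1457) = 0.4445.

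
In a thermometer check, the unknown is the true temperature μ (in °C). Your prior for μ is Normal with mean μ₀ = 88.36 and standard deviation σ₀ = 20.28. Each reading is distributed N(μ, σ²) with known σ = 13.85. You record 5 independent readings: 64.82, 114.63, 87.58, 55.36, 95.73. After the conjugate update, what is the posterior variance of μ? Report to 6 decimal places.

35.091158

For Normal data with known variance σ², a Normal(μ₀, σ₀²) prior on μ is conjugate. Posterior precision = 1/σ₀² + n/σ²; posterior mean is the precision-weighted average of μ₀ and x̄.
σ₀² = 20.28² = 411.2784, σ² = 13.85² = 191.8225; σ² + n·σ₀² = 191.8225 + 5·411.2784 = 2248.2145.
Posterior precision = 1/σ₀² + n/σ² = 1/411.2784 + 5/191.8225 = (σ² + n·σ₀²)/(σ₀²σ²) = 2248.2145/(411.2784·191.8225); posterior variance σₙ² = σ₀²σ²/(σ² + n·σ₀²) = 411.2784·191.8225/2248.2145 = 35.091158.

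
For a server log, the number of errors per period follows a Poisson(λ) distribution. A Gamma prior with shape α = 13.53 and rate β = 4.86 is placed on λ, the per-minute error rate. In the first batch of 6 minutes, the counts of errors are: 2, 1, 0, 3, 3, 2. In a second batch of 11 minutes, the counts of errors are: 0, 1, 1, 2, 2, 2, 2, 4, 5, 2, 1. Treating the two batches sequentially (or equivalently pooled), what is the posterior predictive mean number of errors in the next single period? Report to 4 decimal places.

With a Gamma(shape α, rate β) prior, the Poisson likelihood is conjugate: the posterior is Gamma(α + ΣXᵢ, β + n).
Batch 1: sum of counts S = 11 over n = 6 minutes.
After batch 1: Gamma(α+S, β+n) = Gamma(13.53+11, 4.86+6) = Gamma(24.53, 10.86).
Batch 2: sum of counts S = 22 over n = 11 minutes.
After batch 2: Gamma(α+S, β+n) = Gamma(24.53+22, 10.86+11) = Gamma(46.53, 21.86).
The predictive distribution for one future period is NegBinom with mean α/β = 2.1285.

2.1285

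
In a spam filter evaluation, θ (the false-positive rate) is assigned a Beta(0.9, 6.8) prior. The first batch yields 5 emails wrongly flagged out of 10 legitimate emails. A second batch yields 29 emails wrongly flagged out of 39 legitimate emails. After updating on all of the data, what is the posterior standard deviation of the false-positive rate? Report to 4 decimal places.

The Beta prior is conjugate to a Binomial/Bernoulli likelihood; the update adds successes to α and failures to β.
After batch 1: Beta(0.9+5, 6.8+5) = Beta(5.9, 11.8).
After batch 2: Beta(5.9+29, 11.8+10) = Beta(34.9, 21.8).
Var = αβ/((α+β)²(α+β+1)) = 34.9·21.8/(56.7²·57.7) = 0.00410147; SD = √0.00410147 = 0.0640.

0.0640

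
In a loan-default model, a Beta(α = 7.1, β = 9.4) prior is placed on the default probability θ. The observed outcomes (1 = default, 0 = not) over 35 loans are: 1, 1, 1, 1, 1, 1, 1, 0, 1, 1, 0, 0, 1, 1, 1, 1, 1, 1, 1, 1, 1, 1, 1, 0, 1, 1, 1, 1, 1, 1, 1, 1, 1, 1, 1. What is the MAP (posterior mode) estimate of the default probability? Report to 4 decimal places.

The Beta prior is conjugate to a Binomial/Bernoulli likelihood; the update adds successes to α and failures to β.
Posterior: Beta(α+k, β+n−k) = Beta(7.1+31, 9.4+4) = Beta(38.1, 13.4).
Mode of Beta(a,b) for a,b>1 is (a−1)/(a+b−2) = 37.1/49.5 = 0.7495.

0.7495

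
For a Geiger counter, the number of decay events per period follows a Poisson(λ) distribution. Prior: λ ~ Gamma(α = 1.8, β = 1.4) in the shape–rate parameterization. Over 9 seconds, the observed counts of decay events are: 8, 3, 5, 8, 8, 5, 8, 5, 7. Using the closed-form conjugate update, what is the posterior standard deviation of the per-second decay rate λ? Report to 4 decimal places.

0.7373

With a Gamma(shape α, rate β) prior, the Poisson likelihood is conjugate: the posterior is Gamma(α + ΣXᵢ, β + n).
Sum of counts S = 57 over n = 9 seconds.
Posterior: Gamma(α+S, β+n) = Gamma(1.8+57, 1.4+9) = Gamma(58.8, 10.4).
SD = √α/β = √58.8/10.4 = 0.7373.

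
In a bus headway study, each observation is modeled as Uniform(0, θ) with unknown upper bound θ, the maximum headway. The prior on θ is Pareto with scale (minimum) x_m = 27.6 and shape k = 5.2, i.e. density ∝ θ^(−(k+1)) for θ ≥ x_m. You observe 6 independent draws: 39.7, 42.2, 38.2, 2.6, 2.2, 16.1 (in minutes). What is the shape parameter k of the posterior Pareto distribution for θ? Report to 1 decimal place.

11.2

A Pareto(scale x_m, shape k) prior on the upper bound θ of Uniform(0, θ) is conjugate: posterior is Pareto(max(x_m, max xᵢ), k + n).
Sample maximum = 42.2; prior scale x_m = 27.6 → posterior scale = max = 42.2.
Posterior shape = 5.2 + 6 = 11.2.
Posterior shape k = 11.2.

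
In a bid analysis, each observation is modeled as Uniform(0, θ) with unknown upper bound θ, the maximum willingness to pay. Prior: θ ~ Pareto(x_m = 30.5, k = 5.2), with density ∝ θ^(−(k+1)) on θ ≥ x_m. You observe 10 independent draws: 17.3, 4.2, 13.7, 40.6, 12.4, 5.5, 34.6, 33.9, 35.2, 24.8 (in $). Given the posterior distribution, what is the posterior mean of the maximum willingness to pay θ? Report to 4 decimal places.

A Pareto(scale x_m, shape k) prior on the upper bound θ of Uniform(0, θ) is conjugate: posterior is Pareto(max(x_m, max xᵢ), k + n).
Sample maximum = 40.6; prior scale x_m = 30.5 → posterior scale = max = 40.6.
Posterior shape = 5.2 + 10 = 15.2.
E[θ|data] = k·x_m/(k−1) = 15.2·40.6/14.2 = 43.4592.

43.4592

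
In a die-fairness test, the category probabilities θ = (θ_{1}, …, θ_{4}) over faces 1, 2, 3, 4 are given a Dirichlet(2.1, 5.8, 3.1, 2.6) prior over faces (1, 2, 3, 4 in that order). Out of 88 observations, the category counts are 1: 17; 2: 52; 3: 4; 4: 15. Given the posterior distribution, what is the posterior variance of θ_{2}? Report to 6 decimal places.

0.002390

The Dirichlet prior is conjugate to the Multinomial likelihood: each posterior αⱼ = prior αⱼ + observed count nⱼ.
Posterior concentration: (19.1, 57.8, 7.1, 17.6), total = 101.6.
Var[θ_j] = α_j(Σα−α_j)/((Σα)²(Σα+1)) = 57.8·43.8/(101.6²·102.6) = 0.002390.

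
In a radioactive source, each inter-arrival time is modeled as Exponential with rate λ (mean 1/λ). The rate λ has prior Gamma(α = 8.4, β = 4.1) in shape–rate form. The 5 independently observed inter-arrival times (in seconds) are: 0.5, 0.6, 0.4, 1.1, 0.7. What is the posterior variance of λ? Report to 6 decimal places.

With a Gamma(shape α, rate β) prior on the exponential rate λ, the posterior after n observations with total T = Σxᵢ is Gamma(α+n, β+T).
Sum of observations T = 3.3 seconds; n = 5.
Posterior: Gamma(8.4+5, 4.1+3.3) = Gamma(13.4, 7.4).
Var = α/β² = 0.244704.

0.244704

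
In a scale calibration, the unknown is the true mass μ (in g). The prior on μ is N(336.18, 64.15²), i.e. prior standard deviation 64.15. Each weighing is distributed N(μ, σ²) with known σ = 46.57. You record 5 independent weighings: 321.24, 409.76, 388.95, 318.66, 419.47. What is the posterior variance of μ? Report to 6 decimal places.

392.393855

For Normal data with known variance σ², a Normal(μ₀, σ₀²) prior on μ is conjugate. Posterior precision = 1/σ₀² + n/σ²; posterior mean is the precision-weighted average of μ₀ and x̄.
σ₀² = 64.15² = 4115.2225, σ² = 46.57² = 2168.7649; σ² + n·σ₀² = 2168.7649 + 5·4115.2225 = 22744.8774.
Posterior precision = 1/σ₀² + n/σ² = 1/4115.2225 + 5/2168.7649 = (σ² + n·σ₀²)/(σ₀²σ²) = 22744.8774/(4115.2225·2168.7649); posterior variance σₙ² = σ₀²σ²/(σ² + n·σ₀²) = 4115.2225·2168.7649/22744.8774 = 392.393855.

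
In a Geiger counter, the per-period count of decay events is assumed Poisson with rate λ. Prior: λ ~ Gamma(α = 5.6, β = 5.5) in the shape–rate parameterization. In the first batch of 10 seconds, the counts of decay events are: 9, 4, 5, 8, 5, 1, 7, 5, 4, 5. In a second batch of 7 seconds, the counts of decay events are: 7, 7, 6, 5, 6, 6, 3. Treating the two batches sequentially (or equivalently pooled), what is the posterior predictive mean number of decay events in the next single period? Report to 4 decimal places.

With a Gamma(shape α, rate β) prior, the Poisson likelihood is conjugate: the posterior is Gamma(α + ΣXᵢ, β + n).
Batch 1: sum of counts S = 53 over n = 10 seconds.
After batch 1: Gamma(α+S, β+n) = Gamma(5.6+53, 5.5+10) = Gamma(58.6, 15.5).
Batch 2: sum of counts S = 40 over n = 7 seconds.
After batch 2: Gamma(α+S, β+n) = Gamma(58.6+40, 15.5+7) = Gamma(98.6, 22.5).
The predictive distribution for one future period is NegBinom with mean α/β = 4.3822.

4.3822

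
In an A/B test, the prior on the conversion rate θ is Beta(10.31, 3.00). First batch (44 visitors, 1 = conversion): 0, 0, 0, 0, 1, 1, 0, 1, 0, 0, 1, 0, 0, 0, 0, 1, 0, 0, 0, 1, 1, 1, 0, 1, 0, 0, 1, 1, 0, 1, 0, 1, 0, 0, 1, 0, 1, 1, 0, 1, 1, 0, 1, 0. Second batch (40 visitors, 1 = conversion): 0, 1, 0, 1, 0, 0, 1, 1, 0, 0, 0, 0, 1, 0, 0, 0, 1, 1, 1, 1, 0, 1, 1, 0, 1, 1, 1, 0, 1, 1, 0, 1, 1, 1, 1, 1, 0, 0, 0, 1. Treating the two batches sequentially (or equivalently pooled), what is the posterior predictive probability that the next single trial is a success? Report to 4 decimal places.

0.5273

The Beta prior is conjugate to a Binomial/Bernoulli likelihood; the update adds successes to α and failures to β.
After batch 1: Beta(10.31+19, 3.00+25) = Beta(29.31, 28.00).
After batch 2: Beta(29.31+22, 28.00+18) = Beta(51.31, 46.00).
For a single future Bernoulli trial, P(success | data) = α/(α+β) = 0.5273.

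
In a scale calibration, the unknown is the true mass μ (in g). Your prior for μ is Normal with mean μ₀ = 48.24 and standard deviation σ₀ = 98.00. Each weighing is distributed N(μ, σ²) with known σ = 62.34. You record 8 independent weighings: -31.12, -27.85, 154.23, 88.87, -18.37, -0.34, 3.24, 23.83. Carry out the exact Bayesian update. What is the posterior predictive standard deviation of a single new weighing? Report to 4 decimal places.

For Normal data with known variance σ², a Normal(μ₀, σ₀²) prior on μ is conjugate. Posterior precision = 1/σ₀² + n/σ²; posterior mean is the precision-weighted average of μ₀ and x̄.
σ₀² = 98.00² = 9604, σ² = 62.34² = 3886.2756; σ² + n·σ₀² = 3886.2756 + 8·9604 = 80718.2756.
Posterior precision = 1/σ₀² + n/σ² = 1/9604 + 8/3886.2756 = (σ² + n·σ₀²)/(σ₀²σ²) = 80718.2756/(9604·3886.2756); posterior variance σₙ² = σ₀²σ²/(σ² + n·σ₀²) = 9604·3886.2756/80718.2756 = 462.395791.
Predictive variance for one new observation = σₙ² + σ² = 9604·3886.2756/80718.2756 + 3886.2756 = σ²·(σ₀² + 80718.2756)/80718.2756 = 3886.2756·90322.2756/80718.2756 = 4348.671391; SD = √(3886.2756·90322.2756/80718.2756) = 65.9445.

65.9445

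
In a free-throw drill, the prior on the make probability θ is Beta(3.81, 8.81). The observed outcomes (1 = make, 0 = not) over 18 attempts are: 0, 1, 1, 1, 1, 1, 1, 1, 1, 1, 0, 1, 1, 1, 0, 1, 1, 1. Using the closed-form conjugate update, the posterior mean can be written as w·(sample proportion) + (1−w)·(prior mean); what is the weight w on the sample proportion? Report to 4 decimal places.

0.5879

The Beta prior is conjugate to a Binomial/Bernoulli likelihood; the update adds successes to α and failures to β.
Posterior mean = (α₀+k)/(α₀+β₀+n) = [n/(α₀+β₀+n)]·(k/n) + [(α₀+β₀)/(α₀+β₀+n)]·α₀/(α₀+β₀), so only n and the prior enter the weight.
The weight on the data is w = n/(α₀+β₀+n) = 18/(3.81+8.81+18) = 18/30.62 = 0.5879.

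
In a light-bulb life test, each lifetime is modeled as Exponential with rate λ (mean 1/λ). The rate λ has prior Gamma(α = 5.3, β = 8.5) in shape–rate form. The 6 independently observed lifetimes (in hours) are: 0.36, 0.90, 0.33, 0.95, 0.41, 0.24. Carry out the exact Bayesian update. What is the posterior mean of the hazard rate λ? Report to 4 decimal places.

With a Gamma(shape α, rate β) prior on the exponential rate λ, the posterior after n observations with total T = Σxᵢ is Gamma(α+n, β+T).
Sum of observations T = 3.19 hours; n = 6.
Posterior: Gamma(5.3+6, 8.5+3.19) = Gamma(11.3, 11.69).
Posterior mean of λ = α/β = 11.3/11.69 = 0.9666.

0.9666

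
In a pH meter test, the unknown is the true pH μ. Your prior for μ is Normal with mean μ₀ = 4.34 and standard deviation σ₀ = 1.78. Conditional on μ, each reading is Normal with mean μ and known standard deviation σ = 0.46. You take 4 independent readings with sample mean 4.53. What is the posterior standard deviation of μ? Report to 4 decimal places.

0.2281

For Normal data with known variance σ², a Normal(μ₀, σ₀²) prior on μ is conjugate. Posterior precision = 1/σ₀² + n/σ²; posterior mean is the precision-weighted average of μ₀ and x̄.
σ₀² = 1.78² = 3.1684, σ² = 0.46² = 0.2116; σ² + n·σ₀² = 0.2116 + 4·3.1684 = 12.8852.
Posterior precision = 1/σ₀² + n/σ² = 1/3.1684 + 4/0.2116 = (σ² + n·σ₀²)/(σ₀²σ²) = 12.8852/(3.1684·0.2116); posterior variance σₙ² = σ₀²σ²/(σ² + n·σ₀²) = 3.1684·0.2116/12.8852 = 0.052031.
Posterior SD = √σₙ² = √(3.1684·0.2116/12.8852) = 0.2281.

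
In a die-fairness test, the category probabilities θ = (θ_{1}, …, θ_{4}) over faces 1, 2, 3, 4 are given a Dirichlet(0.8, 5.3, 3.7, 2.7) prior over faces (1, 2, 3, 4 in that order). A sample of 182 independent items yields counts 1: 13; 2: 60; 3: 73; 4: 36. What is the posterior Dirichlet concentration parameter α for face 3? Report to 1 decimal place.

76.7

The Dirichlet prior is conjugate to the Multinomial likelihood: each posterior αⱼ = prior αⱼ + observed count nⱼ.
Posterior concentration: (13.8, 65.3, 76.7, 38.7), total = 194.5.
α_{3} = 3.7 + 73 = 76.7.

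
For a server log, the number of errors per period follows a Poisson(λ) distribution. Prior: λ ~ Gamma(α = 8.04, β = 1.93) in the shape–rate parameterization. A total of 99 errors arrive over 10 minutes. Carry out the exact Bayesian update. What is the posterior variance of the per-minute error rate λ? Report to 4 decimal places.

0.7521

With a Gamma(shape α, rate β) prior, the Poisson likelihood is conjugate: the posterior is Gamma(α + ΣXᵢ, β + n).
Posterior: Gamma(α+S, β+n) = Gamma(8.04+99, 1.93+10) = Gamma(107.04, 11.93).
Var = α/β² = 107.04/11.93² = 0.7521.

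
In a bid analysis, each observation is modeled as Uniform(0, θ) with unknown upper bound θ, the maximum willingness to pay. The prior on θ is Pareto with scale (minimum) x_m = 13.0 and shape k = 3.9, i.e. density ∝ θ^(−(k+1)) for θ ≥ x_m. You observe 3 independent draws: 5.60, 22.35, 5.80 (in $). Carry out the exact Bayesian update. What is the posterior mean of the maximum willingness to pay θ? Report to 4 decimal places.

A Pareto(scale x_m, shape k) prior on the upper bound θ of Uniform(0, θ) is conjugate: posterior is Pareto(max(x_m, max xᵢ), k + n).
Sample maximum = 22.35; prior scale x_m = 13.0 → posterior scale = max = 22.35.
Posterior shape = 3.9 + 3 = 6.9.
E[θ|data] = k·x_m/(k−1) = 6.9·22.35/5.9 = 26.1381.

26.1381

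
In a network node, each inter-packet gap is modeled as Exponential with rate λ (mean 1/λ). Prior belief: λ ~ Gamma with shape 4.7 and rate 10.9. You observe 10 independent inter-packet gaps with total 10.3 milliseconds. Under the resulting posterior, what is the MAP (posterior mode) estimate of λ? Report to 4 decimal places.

0.6462

With a Gamma(shape α, rate β) prior on the exponential rate λ, the posterior after n observations with total T = Σxᵢ is Gamma(α+n, β+T).
Posterior: Gamma(4.7+10, 10.9+10.3) = Gamma(14.7, 21.2).
Mode = (α−1)/β = 0.6462.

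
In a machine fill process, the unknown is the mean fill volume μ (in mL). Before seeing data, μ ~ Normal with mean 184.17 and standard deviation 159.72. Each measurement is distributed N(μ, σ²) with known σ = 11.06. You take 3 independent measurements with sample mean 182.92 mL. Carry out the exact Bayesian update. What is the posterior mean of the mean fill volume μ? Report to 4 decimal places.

182.9220

For Normal data with known variance σ², a Normal(μ₀, σ₀²) prior on μ is conjugate. Posterior precision = 1/σ₀² + n/σ²; posterior mean is the precision-weighted average of μ₀ and x̄.
n·x̄ = 3·182.92 = 548.76.
σ₀² = 159.72² = 25510.4784, σ² = 11.06² = 122.3236; σ² + n·σ₀² = 122.3236 + 3·25510.4784 = 76653.7588.
Posterior mean = (μ₀/σ₀² + n·x̄/σ²)/(1/σ₀² + n/σ²) = (σ²·μ₀ + σ₀²·n·x̄)/(σ² + n·σ₀²) = (122.3236·184.17 + 25510.4784·548.76)/76653.7588 = 14021658.464196/76653.7588 = 182.9220.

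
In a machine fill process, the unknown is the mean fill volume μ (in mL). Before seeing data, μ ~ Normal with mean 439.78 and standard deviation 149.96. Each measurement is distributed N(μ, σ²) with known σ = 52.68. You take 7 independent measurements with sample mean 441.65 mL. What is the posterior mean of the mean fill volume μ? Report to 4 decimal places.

For Normal data with known variance σ², a Normal(μ₀, σ₀²) prior on μ is conjugate. Posterior precision = 1/σ₀² + n/σ²; posterior mean is the precision-weighted average of μ₀ and x̄.
n·x̄ = 7·441.65 = 3091.55.
σ₀² = 149.96² = 22488.0016, σ² = 52.68² = 2775.1824; σ² + n·σ₀² = 2775.1824 + 7·22488.0016 = 160191.1936.
Posterior mean = (μ₀/σ₀² + n·x̄/σ²)/(1/σ₀² + n/σ²) = (σ²·μ₀ + σ₀²·n·x̄)/(σ² + n·σ₀²) = (2775.1824·439.78 + 22488.0016·3091.55)/160191.1936 = 70743251.062352/160191.1936 = 441.6176.

441.6176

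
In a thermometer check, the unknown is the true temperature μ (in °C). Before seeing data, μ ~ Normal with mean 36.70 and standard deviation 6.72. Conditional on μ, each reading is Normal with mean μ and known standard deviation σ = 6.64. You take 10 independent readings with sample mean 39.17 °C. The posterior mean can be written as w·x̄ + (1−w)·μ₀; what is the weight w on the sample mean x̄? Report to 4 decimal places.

For Normal data with known variance σ², a Normal(μ₀, σ₀²) prior on μ is conjugate. Posterior precision = 1/σ₀² + n/σ²; posterior mean is the precision-weighted average of μ₀ and x̄.
σ₀² = 6.72² = 45.1584, σ² = 6.64² = 44.0896. Prior precision 1/σ₀² = 1/45.1584; data precision n/σ² = 10/44.0896.
w = (n/σ²)/(1/σ₀² + n/σ²) = n·σ₀²/(σ² + n·σ₀²) = 10·45.1584/(44.0896 + 10·45.1584) = 451.584/495.6736 = 0.9111.

0.9111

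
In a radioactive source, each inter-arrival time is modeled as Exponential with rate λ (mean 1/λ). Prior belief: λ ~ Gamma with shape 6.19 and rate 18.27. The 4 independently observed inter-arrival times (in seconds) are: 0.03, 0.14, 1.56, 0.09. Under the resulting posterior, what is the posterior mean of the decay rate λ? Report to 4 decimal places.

0.5072

With a Gamma(shape α, rate β) prior on the exponential rate λ, the posterior after n observations with total T = Σxᵢ is Gamma(α+n, β+T).
Sum of observations T = 1.82 seconds; n = 4.
Posterior: Gamma(6.19+4, 18.27+1.82) = Gamma(10.19, 20.09).
Posterior mean of λ = α/β = 10.19/20.09 = 0.5072.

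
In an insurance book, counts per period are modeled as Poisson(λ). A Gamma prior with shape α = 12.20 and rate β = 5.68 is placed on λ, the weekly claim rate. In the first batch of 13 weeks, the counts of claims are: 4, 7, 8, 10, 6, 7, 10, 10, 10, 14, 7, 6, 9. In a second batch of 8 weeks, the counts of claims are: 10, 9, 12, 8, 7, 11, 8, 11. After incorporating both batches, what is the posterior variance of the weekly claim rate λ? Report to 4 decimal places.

0.2756

With a Gamma(shape α, rate β) prior, the Poisson likelihood is conjugate: the posterior is Gamma(α + ΣXᵢ, β + n).
Batch 1: sum of counts S = 108 over n = 13 weeks.
After batch 1: Gamma(α+S, β+n) = Gamma(12.20+108, 5.68+13) = Gamma(120.20, 18.68).
Batch 2: sum of counts S = 76 over n = 8 weeks.
After batch 2: Gamma(α+S, β+n) = Gamma(120.20+76, 18.68+8) = Gamma(196.20, 26.68).
Var = α/β² = 196.20/26.68² = 0.2756.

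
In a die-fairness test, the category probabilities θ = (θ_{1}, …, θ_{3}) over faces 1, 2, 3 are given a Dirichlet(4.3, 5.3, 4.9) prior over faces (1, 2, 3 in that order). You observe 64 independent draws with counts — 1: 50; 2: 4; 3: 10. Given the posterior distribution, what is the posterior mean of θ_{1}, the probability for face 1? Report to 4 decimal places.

The Dirichlet prior is conjugate to the Multinomial likelihood: each posterior αⱼ = prior αⱼ + observed count nⱼ.
Posterior concentration: (54.3, 9.3, 14.9), total = 78.5.
E[θ_{1}|data] = α_{1}/Σα = 54.3/78.5 = 0.6917.

0.6917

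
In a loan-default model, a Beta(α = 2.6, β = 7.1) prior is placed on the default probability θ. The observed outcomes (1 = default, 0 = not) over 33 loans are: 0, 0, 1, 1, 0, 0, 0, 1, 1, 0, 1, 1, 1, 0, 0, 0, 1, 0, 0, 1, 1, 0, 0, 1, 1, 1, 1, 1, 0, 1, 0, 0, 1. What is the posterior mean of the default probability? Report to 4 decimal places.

0.4590

The Beta prior is conjugate to a Binomial/Bernoulli likelihood; the update adds successes to α and failures to β.
Posterior: Beta(α+k, β+n−k) = Beta(2.6+17, 7.1+16) = Beta(19.6, 23.1).
Posterior mean = α/(α+β) = 19.6/42.7 = 0.4590.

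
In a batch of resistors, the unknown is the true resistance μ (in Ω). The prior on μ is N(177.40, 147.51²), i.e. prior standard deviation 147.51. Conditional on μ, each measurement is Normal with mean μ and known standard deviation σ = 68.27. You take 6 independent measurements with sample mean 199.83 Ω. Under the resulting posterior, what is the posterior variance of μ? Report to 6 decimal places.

For Normal data with known variance σ², a Normal(μ₀, σ₀²) prior on μ is conjugate. Posterior precision = 1/σ₀² + n/σ²; posterior mean is the precision-weighted average of μ₀ and x̄.
σ₀² = 147.51² = 21759.2001, σ² = 68.27² = 4660.7929; σ² + n·σ₀² = 4660.7929 + 6·21759.2001 = 135215.9935.
Posterior precision = 1/σ₀² + n/σ² = 1/21759.2001 + 6/4660.7929 = (σ² + n·σ₀²)/(σ₀²σ²) = 135215.9935/(21759.2001·4660.7929); posterior variance σₙ² = σ₀²σ²/(σ² + n·σ₀²) = 21759.2001·4660.7929/135215.9935 = 750.023150.

750.023150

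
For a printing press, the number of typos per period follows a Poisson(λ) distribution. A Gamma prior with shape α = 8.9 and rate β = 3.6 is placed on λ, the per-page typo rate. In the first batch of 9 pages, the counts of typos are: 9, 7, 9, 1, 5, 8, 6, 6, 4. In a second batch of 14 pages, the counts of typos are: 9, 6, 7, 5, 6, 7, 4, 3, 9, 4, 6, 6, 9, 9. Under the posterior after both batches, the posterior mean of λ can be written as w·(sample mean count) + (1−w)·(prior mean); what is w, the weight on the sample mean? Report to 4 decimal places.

With a Gamma(shape α, rate β) prior, the Poisson likelihood is conjugate: the posterior is Gamma(α + ΣXᵢ, β + n).
Total number of pages: n = 9 + 14 = 23.
Posterior mean = (α₀+S)/(β₀+n) = [n/(β₀+n)]·(S/n) + [β₀/(β₀+n)]·(α₀/β₀), so only n and β₀ enter the weight.
Weight on data w = n/(β₀+n) = 23/(3.6+23) = 23/26.6 = 0.8647.

0.8647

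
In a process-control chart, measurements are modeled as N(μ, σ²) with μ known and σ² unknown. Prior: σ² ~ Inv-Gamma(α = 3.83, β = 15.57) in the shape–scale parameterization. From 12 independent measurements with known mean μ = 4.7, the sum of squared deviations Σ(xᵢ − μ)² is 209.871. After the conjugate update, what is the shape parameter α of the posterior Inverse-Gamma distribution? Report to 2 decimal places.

9.83

With known mean μ and an Inverse-Gamma(α, β) prior on σ², the Normal likelihood is conjugate: posterior is Inv-Gamma(α + n/2, β + Σ(xᵢ−μ)²/2).
Posterior: Inv-Gamma(3.83 + 12/2, 15.57 + 209.871/2) = Inv-Gamma(9.83, 120.5055).
Posterior α = 9.83.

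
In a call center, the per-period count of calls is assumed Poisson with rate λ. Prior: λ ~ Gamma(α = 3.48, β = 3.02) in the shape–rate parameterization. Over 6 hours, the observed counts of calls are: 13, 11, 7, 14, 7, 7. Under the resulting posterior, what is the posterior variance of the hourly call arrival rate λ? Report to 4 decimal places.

With a Gamma(shape α, rate β) prior, the Poisson likelihood is conjugate: the posterior is Gamma(α + ΣXᵢ, β + n).
Sum of counts S = 59 over n = 6 hours.
Posterior: Gamma(α+S, β+n) = Gamma(3.48+59, 3.02+6) = Gamma(62.48, 9.02).
Var = α/β² = 62.48/9.02² = 0.7679.

0.7679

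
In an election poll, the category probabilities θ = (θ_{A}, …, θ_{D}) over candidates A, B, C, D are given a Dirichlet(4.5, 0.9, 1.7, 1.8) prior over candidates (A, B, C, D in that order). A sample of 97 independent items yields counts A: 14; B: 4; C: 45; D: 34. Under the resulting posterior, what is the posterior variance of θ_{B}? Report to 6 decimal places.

The Dirichlet prior is conjugate to the Multinomial likelihood: each posterior αⱼ = prior αⱼ + observed count nⱼ.
Posterior concentration: (18.5, 4.9, 46.7, 35.8), total = 105.9.
Var[θ_j] = α_j(Σα−α_j)/((Σα)²(Σα+1)) = 4.9·101.0/(105.9²·106.9) = 0.000413.

0.000413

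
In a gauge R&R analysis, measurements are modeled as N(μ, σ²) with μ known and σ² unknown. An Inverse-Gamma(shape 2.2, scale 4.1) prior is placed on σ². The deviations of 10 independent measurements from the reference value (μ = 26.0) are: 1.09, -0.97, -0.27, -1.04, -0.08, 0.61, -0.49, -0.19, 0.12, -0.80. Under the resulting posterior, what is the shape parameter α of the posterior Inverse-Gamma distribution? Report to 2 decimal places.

With known mean μ and an Inverse-Gamma(α, β) prior on σ², the Normal likelihood is conjugate: posterior is Inv-Gamma(α + n/2, β + Σ(xᵢ−μ)²/2).
Σ(xᵢ−μ)² = (1.09)² + (-0.97)² + (-0.27)² + (-1.04)² + (-0.08)² + (0.61)² + (-0.49)² + (-0.19)² + (0.12)² + (-0.80)² = 4.5926.
Posterior: Inv-Gamma(2.2 + 10/2, 4.1 + 4.5926/2) = Inv-Gamma(7.20, 6.39630).
Posterior α = 7.20.

7.20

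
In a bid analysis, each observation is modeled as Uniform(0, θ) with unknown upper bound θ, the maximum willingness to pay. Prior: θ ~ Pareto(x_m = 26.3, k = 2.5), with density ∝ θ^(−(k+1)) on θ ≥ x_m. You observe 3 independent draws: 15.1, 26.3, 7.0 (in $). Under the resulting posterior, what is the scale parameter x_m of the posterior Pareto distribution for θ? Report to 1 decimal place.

26.3

A Pareto(scale x_m, shape k) prior on the upper bound θ of Uniform(0, θ) is conjugate: posterior is Pareto(max(x_m, max xᵢ), k + n).
Sample maximum = 26.3; prior scale x_m = 26.3 → posterior scale = max = 26.3.
Posterior shape = 2.5 + 3 = 5.5.
Posterior scale x_m = 26.3.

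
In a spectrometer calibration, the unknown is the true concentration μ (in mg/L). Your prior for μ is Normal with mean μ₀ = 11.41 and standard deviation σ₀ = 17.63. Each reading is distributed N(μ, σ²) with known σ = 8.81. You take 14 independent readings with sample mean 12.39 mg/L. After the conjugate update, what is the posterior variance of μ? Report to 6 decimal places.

5.446852

For Normal data with known variance σ², a Normal(μ₀, σ₀²) prior on μ is conjugate. Posterior precision = 1/σ₀² + n/σ²; posterior mean is the precision-weighted average of μ₀ and x̄.
σ₀² = 17.63² = 310.8169, σ² = 8.81² = 77.6161; σ² + n·σ₀² = 77.6161 + 14·310.8169 = 4429.0527.
Posterior precision = 1/σ₀² + n/σ² = 1/310.8169 + 14/77.6161 = (σ² + n·σ₀²)/(σ₀²σ²) = 4429.0527/(310.8169·77.6161); posterior variance σₙ² = σ₀²σ²/(σ² + n·σ₀²) = 310.8169·77.6161/4429.0527 = 5.446852.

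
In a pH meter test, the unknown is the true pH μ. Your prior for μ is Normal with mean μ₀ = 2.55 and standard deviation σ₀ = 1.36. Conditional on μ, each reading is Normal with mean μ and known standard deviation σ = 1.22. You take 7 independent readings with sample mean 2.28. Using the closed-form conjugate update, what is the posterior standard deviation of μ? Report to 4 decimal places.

For Normal data with known variance σ², a Normal(μ₀, σ₀²) prior on μ is conjugate. Posterior precision = 1/σ₀² + n/σ²; posterior mean is the precision-weighted average of μ₀ and x̄.
σ₀² = 1.36² = 1.8496, σ² = 1.22² = 1.4884; σ² + n·σ₀² = 1.4884 + 7·1.8496 = 14.4356.
Posterior precision = 1/σ₀² + n/σ² = 1/1.8496 + 7/1.4884 = (σ² + n·σ₀²)/(σ₀²σ²) = 14.4356/(1.8496·1.4884); posterior variance σₙ² = σ₀²σ²/(σ² + n·σ₀²) = 1.8496·1.4884/14.4356 = 0.190705.
Posterior SD = √σₙ² = √(1.8496·1.4884/14.4356) = 0.4367.

0.4367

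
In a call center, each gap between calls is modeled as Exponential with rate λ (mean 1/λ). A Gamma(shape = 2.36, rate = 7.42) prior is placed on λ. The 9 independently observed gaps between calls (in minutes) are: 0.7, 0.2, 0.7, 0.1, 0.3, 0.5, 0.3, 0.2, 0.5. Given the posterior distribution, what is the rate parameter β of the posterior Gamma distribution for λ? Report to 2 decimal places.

10.92

With a Gamma(shape α, rate β) prior on the exponential rate λ, the posterior after n observations with total T = Σxᵢ is Gamma(α+n, β+T).
Sum of observations T = 3.5 minutes; n = 9.
Posterior: Gamma(2.36+9, 7.42+3.5) = Gamma(11.36, 10.92).
Posterior β = 10.92.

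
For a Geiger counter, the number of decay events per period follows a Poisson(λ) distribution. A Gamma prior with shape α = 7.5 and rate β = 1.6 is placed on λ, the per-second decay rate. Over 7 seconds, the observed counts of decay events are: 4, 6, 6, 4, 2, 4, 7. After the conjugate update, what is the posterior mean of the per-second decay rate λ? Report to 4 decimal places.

With a Gamma(shape α, rate β) prior, the Poisson likelihood is conjugate: the posterior is Gamma(α + ΣXᵢ, β + n).
Sum of counts S = 33 over n = 7 seconds.
Posterior: Gamma(α+S, β+n) = Gamma(7.5+33, 1.6+7) = Gamma(40.5, 8.6).
Posterior mean = α/β = 40.5/8.6 = 4.7093.

4.7093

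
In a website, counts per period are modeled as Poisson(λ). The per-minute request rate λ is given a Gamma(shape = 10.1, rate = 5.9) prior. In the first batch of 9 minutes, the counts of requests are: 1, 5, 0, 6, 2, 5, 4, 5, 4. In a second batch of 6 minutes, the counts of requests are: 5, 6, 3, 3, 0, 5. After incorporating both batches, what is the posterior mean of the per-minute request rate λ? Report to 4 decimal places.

With a Gamma(shape α, rate β) prior, the Poisson likelihood is conjugate: the posterior is Gamma(α + ΣXᵢ, β + n).
Batch 1: sum of counts S = 32 over n = 9 minutes.
After batch 1: Gamma(α+S, β+n) = Gamma(10.1+32, 5.9+9) = Gamma(42.1, 14.9).
Batch 2: sum of counts S = 22 over n = 6 minutes.
After batch 2: Gamma(α+S, β+n) = Gamma(42.1+22, 14.9+6) = Gamma(64.1, 20.9).
Posterior mean = α/β = 64.1/20.9 = 3.0670.

3.0670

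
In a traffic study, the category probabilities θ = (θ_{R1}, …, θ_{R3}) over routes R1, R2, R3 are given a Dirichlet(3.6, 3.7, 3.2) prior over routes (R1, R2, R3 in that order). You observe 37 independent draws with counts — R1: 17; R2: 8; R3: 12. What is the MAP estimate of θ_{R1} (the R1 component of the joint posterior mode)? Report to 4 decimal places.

0.4404

The Dirichlet prior is conjugate to the Multinomial likelihood: each posterior αⱼ = prior αⱼ + observed count nⱼ.
Posterior concentration: (20.6, 11.7, 15.2), total = 47.5.
Joint mode component: (α_{R1}−1)/(Σα−K) = 19.6/44.5 = 0.4404.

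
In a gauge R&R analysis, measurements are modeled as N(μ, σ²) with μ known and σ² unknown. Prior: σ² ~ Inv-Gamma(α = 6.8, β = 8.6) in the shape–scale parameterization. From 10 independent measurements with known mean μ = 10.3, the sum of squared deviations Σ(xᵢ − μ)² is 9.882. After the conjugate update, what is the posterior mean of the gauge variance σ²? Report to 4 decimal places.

With known mean μ and an Inverse-Gamma(α, β) prior on σ², the Normal likelihood is conjugate: posterior is Inv-Gamma(α + n/2, β + Σ(xᵢ−μ)²/2).
Posterior: Inv-Gamma(6.8 + 10/2, 8.6 + 9.882/2) = Inv-Gamma(11.80, 13.5410).
E[σ²|data] = β/(α−1) = 13.5410/10.80 = 1.2538.

1.2538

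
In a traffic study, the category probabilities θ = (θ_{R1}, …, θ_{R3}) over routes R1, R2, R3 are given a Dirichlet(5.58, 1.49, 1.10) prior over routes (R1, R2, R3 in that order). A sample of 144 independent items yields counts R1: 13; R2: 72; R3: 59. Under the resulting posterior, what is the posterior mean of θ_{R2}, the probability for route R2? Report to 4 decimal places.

0.4829

The Dirichlet prior is conjugate to the Multinomial likelihood: each posterior αⱼ = prior αⱼ + observed count nⱼ.
Posterior concentration: (18.58, 73.49, 60.10), total = 152.17.
E[θ_{R2}|data] = α_{R2}/Σα = 73.49/152.17 = 0.4829.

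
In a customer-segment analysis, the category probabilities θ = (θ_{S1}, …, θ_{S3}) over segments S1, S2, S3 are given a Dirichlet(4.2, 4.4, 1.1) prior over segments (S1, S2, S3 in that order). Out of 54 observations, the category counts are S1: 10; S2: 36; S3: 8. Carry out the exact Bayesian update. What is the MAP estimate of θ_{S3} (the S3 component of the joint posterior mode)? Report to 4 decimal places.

The Dirichlet prior is conjugate to the Multinomial likelihood: each posterior αⱼ = prior αⱼ + observed count nⱼ.
Posterior concentration: (14.2, 40.4, 9.1), total = 63.7.
Joint mode component: (α_{S3}−1)/(Σα−K) = 8.1/60.7 = 0.1334.

0.1334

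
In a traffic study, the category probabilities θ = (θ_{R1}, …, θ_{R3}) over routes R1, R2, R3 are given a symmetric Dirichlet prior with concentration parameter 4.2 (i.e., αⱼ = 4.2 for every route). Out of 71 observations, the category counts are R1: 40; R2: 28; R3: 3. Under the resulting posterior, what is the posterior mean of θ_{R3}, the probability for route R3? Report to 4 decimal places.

0.0861

The Dirichlet prior is conjugate to the Multinomial likelihood: each posterior αⱼ = prior αⱼ + observed count nⱼ.
Posterior concentration: (44.2, 32.2, 7.2), total = 83.6.
E[θ_{R3}|data] = α_{R3}/Σα = 7.2/83.6 = 0.0861.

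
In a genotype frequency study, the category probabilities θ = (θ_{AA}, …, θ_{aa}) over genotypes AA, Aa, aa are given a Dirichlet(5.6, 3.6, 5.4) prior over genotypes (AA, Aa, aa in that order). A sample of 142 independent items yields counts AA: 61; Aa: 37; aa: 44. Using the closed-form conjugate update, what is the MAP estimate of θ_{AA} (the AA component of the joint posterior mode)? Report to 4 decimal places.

0.4271

The Dirichlet prior is conjugate to the Multinomial likelihood: each posterior αⱼ = prior αⱼ + observed count nⱼ.
Posterior concentration: (66.6, 40.6, 49.4), total = 156.6.
Joint mode component: (α_{AA}−1)/(Σα−K) = 65.6/153.6 = 0.4271.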